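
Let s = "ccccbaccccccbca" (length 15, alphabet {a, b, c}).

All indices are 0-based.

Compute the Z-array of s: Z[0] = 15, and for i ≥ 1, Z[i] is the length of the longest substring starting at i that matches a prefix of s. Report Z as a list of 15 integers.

Z[0]=15
i=1: outside box; Z[1]=3 scan→box=[1,4)
i=2: min(r-i=2, Z[1]=3)=2; Z[2]=2
i=3: min(r-i=1, Z[2]=2)=1; Z[3]=1
i=4: outside box; Z[4]=0
i=5: outside box; Z[5]=0
i=6: outside box; Z[6]=4 scan→box=[6,10)
i=7: min(r-i=3, Z[1]=3)=3; Z[7]=4 scan→box=[7,11)
i=8: min(r-i=3, Z[1]=3)=3; Z[8]=5 scan→box=[8,13)
i=9: min(r-i=4, Z[1]=3)=3; Z[9]=3
i=10: min(r-i=3, Z[2]=2)=2; Z[10]=2
i=11: min(r-i=2, Z[3]=1)=1; Z[11]=1
i=12: min(r-i=1, Z[4]=0)=0; Z[12]=0
i=13: outside box; Z[13]=1 scan→box=[13,14)
i=14: outside box; Z[14]=0

[15, 3, 2, 1, 0, 0, 4, 4, 5, 3, 2, 1, 0, 1, 0]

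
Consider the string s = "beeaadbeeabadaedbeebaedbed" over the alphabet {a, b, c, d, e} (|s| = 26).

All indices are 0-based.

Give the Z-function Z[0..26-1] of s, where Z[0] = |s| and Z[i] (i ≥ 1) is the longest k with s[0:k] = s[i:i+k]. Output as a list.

Z[0]=26
i=1: outside box; Z[1]=0
i=2: outside box; Z[2]=0
i=3: outside box; Z[3]=0
i=4: outside box; Z[4]=0
i=5: outside box; Z[5]=0
i=6: outside box; Z[6]=4 scan→box=[6,10)
i=7: min(r-i=3, Z[1]=0)=0; Z[7]=0
i=8: min(r-i=2, Z[2]=0)=0; Z[8]=0
i=9: min(r-i=1, Z[3]=0)=0; Z[9]=0
i=10: outside box; Z[10]=1 scan→box=[10,11)
i=11: outside box; Z[11]=0
i=12: outside box; Z[12]=0
i=13: outside box; Z[13]=0
i=14: outside box; Z[14]=0
i=15: outside box; Z[15]=0
i=16: outside box; Z[16]=3 scan→box=[16,19)
i=17: min(r-i=2, Z[1]=0)=0; Z[17]=0
i=18: min(r-i=1, Z[2]=0)=0; Z[18]=0
i=19: outside box; Z[19]=1 scan→box=[19,20)
i=20: outside box; Z[20]=0
i=21: outside box; Z[21]=0
i=22: outside box; Z[22]=0
i=23: outside box; Z[23]=2 scan→box=[23,25)
i=24: min(r-i=1, Z[1]=0)=0; Z[24]=0
i=25: outside box; Z[25]=0

[26, 0, 0, 0, 0, 0, 4, 0, 0, 0, 1, 0, 0, 0, 0, 0, 3, 0, 0, 1, 0, 0, 0, 2, 0, 0]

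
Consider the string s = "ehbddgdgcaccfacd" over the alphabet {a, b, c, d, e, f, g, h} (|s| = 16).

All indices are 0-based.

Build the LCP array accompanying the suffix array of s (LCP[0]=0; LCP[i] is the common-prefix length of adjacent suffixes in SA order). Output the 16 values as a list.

rank→(start, suffix):
  0 → (9, 'accfacd')
  1 → (13, 'acd')
  2 → (2, 'bddgdgcaccfacd')
  3 → (8, 'caccfacd')
  4 → (10, 'ccfacd')
  5 → (14, 'cd')
  6 → (11, 'cfacd')
  7 → (15, 'd')
  8 → (3, 'ddgdgcaccfacd')
  9 → (6, 'dgcaccfacd')
  10 → (4, 'dgdgcaccfacd')
  11 → (0, 'ehbddgdgcaccfacd')
  12 → (12, 'facd')
  13 → (7, 'gcaccfacd')
  14 → (5, 'gdgcaccfacd')
  15 → (1, 'hbddgdgcaccfacd')

SA = [9, 13, 2, 8, 10, 14, 11, 15, 3, 6, 4, 0, 12, 7, 5, 1]
rank  pair      lcp
   1  s[9:],s[13:]  2  'ac'
   2  s[13:],s[2:]  0  ''
   3  s[2:],s[8:]  0  ''
   4  s[8:],s[10:]  1  'c'
   5  s[10:],s[14:]  1  'c'
   6  s[14:],s[11:]  1  'c'
   7  s[11:],s[15:]  0  ''
   8  s[15:],s[3:]  1  'd'
   9  s[3:],s[6:]  1  'd'
  10  s[6:],s[4:]  2  'dg'
  11  s[4:],s[0:]  0  ''
  12  s[0:],s[12:]  0  ''
  13  s[12:],s[7:]  0  ''
  14  s[7:],s[5:]  1  'g'
  15  s[5:],s[1:]  0  ''

[0, 2, 0, 0, 1, 1, 1, 0, 1, 1, 2, 0, 0, 0, 1, 0]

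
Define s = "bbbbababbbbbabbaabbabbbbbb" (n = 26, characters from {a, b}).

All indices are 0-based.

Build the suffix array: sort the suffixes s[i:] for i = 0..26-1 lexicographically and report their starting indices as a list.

rank→(start, suffix):
  0 → (15, 'aabbabbbbbb')
  1 → (4, 'ababbbbbabbaabbabbbbbb')
  2 → (12, 'abbaabbabbbbbb')
  3 → (16, 'abbabbbbbb')
  4 → (6, 'abbbbbabbaabbabbbbbb')
  5 → (19, 'abbbbbb')
  6 → (25, 'b')
  7 → (14, 'baabbabbbbbb')
  8 → (3, 'bababbbbbabbaabbabbbbbb')
  9 → (11, 'babbaabbabbbbbb')
  10 → (5, 'babbbbbabbaabbabbbbbb')
  11 → (18, 'babbbbbb')
  12 → (24, 'bb')
  13 → (13, 'bbaabbabbbbbb')
  14 → (2, 'bbababbbbbabbaabbabbbbbb')
  15 → (10, 'bbabbaabbabbbbbb')
  16 → (17, 'bbabbbbbb')
  17 → (23, 'bbb')
  18 → (1, 'bbbababbbbbabbaabbabbbbbb')
  19 → (9, 'bbbabbaabbabbbbbb')
  20 → (22, 'bbbb')
  21 → (0, 'bbbbababbbbbabbaabbabbbbbb')
  22 → (8, 'bbbbabbaabbabbbbbb')
  23 → (21, 'bbbbb')
  24 → (7, 'bbbbbabbaabbabbbbbb')
  25 → (20, 'bbbbbb')

[15, 4, 12, 16, 6, 19, 25, 14, 3, 11, 5, 18, 24, 13, 2, 10, 17, 23, 1, 9, 22, 0, 8, 21, 7, 20]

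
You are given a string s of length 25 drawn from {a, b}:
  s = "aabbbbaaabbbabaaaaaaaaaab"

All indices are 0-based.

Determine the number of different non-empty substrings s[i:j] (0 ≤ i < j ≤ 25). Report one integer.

240

rank→(start, suffix):
  0 → (14, 'aaaaaaaaaab')
  1 → (15, 'aaaaaaaaab')
  2 → (16, 'aaaaaaaab')
  3 → (17, 'aaaaaaab')
  4 → (18, 'aaaaaab')
  5 → (19, 'aaaaab')
  6 → (20, 'aaaab')
  7 → (21, 'aaab')
  8 → (6, 'aaabbbabaaaaaaaaaab')
  9 → (22, 'aab')
  10 → (7, 'aabbbabaaaaaaaaaab')
  11 → (0, 'aabbbbaaabbbabaaaaaaaaaab')
  12 → (23, 'ab')
  13 → (12, 'abaaaaaaaaaab')
  14 → (8, 'abbbabaaaaaaaaaab')
  15 → (1, 'abbbbaaabbbabaaaaaaaaaab')
  16 → (24, 'b')
  17 → (13, 'baaaaaaaaaab')
  18 → (5, 'baaabbbabaaaaaaaaaab')
  19 → (11, 'babaaaaaaaaaab')
  20 → (4, 'bbaaabbbabaaaaaaaaaab')
  21 → (10, 'bbabaaaaaaaaaab')
  22 → (3, 'bbbaaabbbabaaaaaaaaaab')
  23 → (9, 'bbbabaaaaaaaaaab')
  24 → (2, 'bbbbaaabbbabaaaaaaaaaab')

SA = [14, 15, 16, 17, 18, 19, 20, 21, 6, 22, 7, 0, 23, 12, 8, 1, 24, 13, 5, 11, 4, 10, 3, 9, 2]
rank  pair      lcp
   1  s[14:],s[15:]  9  'aaaaaaaaa'
   2  s[15:],s[16:]  8  'aaaaaaaa'
   3  s[16:],s[17:]  7  'aaaaaaa'
   4  s[17:],s[18:]  6  'aaaaaa'
   5  s[18:],s[19:]  5  'aaaaa'
   6  s[19:],s[20:]  4  'aaaa'
   7  s[20:],s[21:]  3  'aaa'
   8  s[21:],s[6:]  4  'aaab'
   9  s[6:],s[22:]  2  'aa'
  10  s[22:],s[7:]  3  'aab'
  11  s[7:],s[0:]  5  'aabbb'
  12  s[0:],s[23:]  1  'a'
  13  s[23:],s[12:]  2  'ab'
  14  s[12:],s[8:]  2  'ab'
  15  s[8:],s[1:]  4  'abbb'
  16  s[1:],s[24:]  0  ''
  17  s[24:],s[13:]  1  'b'
  18  s[13:],s[5:]  4  'baaa'
  19  s[5:],s[11:]  2  'ba'
  20  s[11:],s[4:]  1  'b'
  21  s[4:],s[10:]  3  'bba'
  22  s[10:],s[3:]  2  'bb'
  23  s[3:],s[9:]  4  'bbba'
  24  s[9:],s[2:]  3  'bbb'

n(n+1)/2 = 25·26/2 = 325
Σ LCP = 0 + 9 + 8 + 7 + 6 + 5 + 4 + 3 + 4 + 2 + 3 + 5 + 1 + 2 + 2 + 4 + 0 + 1 + 4 + 2 + 1 + 3 + 2 + 4 + 3 = 85
distinct = 325 − 85 = 240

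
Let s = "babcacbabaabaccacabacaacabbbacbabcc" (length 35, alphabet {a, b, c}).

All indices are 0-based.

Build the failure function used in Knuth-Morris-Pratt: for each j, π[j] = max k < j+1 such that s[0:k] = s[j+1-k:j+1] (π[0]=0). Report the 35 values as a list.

[0, 0, 1, 0, 0, 0, 1, 2, 3, 2, 0, 1, 2, 0, 0, 0, 0, 0, 1, 2, 0, 0, 0, 0, 0, 1, 1, 1, 2, 0, 1, 2, 3, 4, 0]

π[0] = 0
j=1 s[j]='a': π[1]=0 (border '')
j=2 s[j]='b': π[2]=1 (border 'b')
j=3 s[j]='c': k: 1→0; π[3]=0 (border '')
j=4 s[j]='a': π[4]=0 (border '')
j=5 s[j]='c': π[5]=0 (border '')
j=6 s[j]='b': π[6]=1 (border 'b')
j=7 s[j]='a': π[7]=2 (border 'ba')
j=8 s[j]='b': π[8]=3 (border 'bab')
j=9 s[j]='a': k: 3→1; π[9]=2 (border 'ba')
j=10 s[j]='a': k: 2→0; π[10]=0 (border '')
j=11 s[j]='b': π[11]=1 (border 'b')
j=12 s[j]='a': π[12]=2 (border 'ba')
j=13 s[j]='c': k: 2→0; π[13]=0 (border '')
j=14 s[j]='c': π[14]=0 (border '')
j=15 s[j]='a': π[15]=0 (border '')
j=16 s[j]='c': π[16]=0 (border '')
j=17 s[j]='a': π[17]=0 (border '')
j=18 s[j]='b': π[18]=1 (border 'b')
j=19 s[j]='a': π[19]=2 (border 'ba')
j=20 s[j]='c': k: 2→0; π[20]=0 (border '')
j=21 s[j]='a': π[21]=0 (border '')
j=22 s[j]='a': π[22]=0 (border '')
j=23 s[j]='c': π[23]=0 (border '')
j=24 s[j]='a': π[24]=0 (border '')
j=25 s[j]='b': π[25]=1 (border 'b')
j=26 s[j]='b': k: 1→0; π[26]=1 (border 'b')
j=27 s[j]='b': k: 1→0; π[27]=1 (border 'b')
j=28 s[j]='a': π[28]=2 (border 'ba')
j=29 s[j]='c': k: 2→0; π[29]=0 (border '')
j=30 s[j]='b': π[30]=1 (border 'b')
j=31 s[j]='a': π[31]=2 (border 'ba')
j=32 s[j]='b': π[32]=3 (border 'bab')
j=33 s[j]='c': π[33]=4 (border 'babc')
j=34 s[j]='c': k: 4→0; π[34]=0 (border '')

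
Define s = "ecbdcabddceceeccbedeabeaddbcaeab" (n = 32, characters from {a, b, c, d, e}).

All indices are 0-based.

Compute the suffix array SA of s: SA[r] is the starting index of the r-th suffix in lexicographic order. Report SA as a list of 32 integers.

sorted suffixes:
  #0 SA[0]=30  'ab'
  #1 SA[1]=5  'abddceceeccbedeabeaddbcaeab'
  #2 SA[2]=20  'abeaddbcaeab'
  #3 SA[3]=23  'addbcaeab'
  #4 SA[4]=28  'aeab'
  #5 SA[5]=31  'b'
  #6 SA[6]=26  'bcaeab'
  #7 SA[7]=2  'bdcabddceceeccbedeabeaddbcaeab'
  #8 SA[8]=6  'bddceceeccbedeabeaddbcaeab'
  #9 SA[9]=21  'beaddbcaeab'
  #10 SA[10]=16  'bedeabeaddbcaeab'
  #11 SA[11]=4  'cabddceceeccbedeabeaddbcaeab'
  #12 SA[12]=27  'caeab'
  #13 SA[13]=1  'cbdcabddceceeccbedeabeaddbcaeab'
  #14 SA[14]=15  'cbedeabeaddbcaeab'
  #15 SA[15]=14  'ccbedeabeaddbcaeab'
  #16 SA[16]=9  'ceceeccbedeabeaddbcaeab'
  #17 SA[17]=11  'ceeccbedeabeaddbcaeab'
  #18 SA[18]=25  'dbcaeab'
  #19 SA[19]=3  'dcabddceceeccbedeabeaddbcaeab'
  #20 SA[20]=8  'dceceeccbedeabeaddbcaeab'
  #21 SA[21]=24  'ddbcaeab'
  #22 SA[22]=7  'ddceceeccbedeabeaddbcaeab'
  #23 SA[23]=18  'deabeaddbcaeab'
  #24 SA[24]=29  'eab'
  #25 SA[25]=19  'eabeaddbcaeab'
  #26 SA[26]=22  'eaddbcaeab'
  #27 SA[27]=0  'ecbdcabddceceeccbedeabeaddbcaeab'
  #28 SA[28]=13  'eccbedeabeaddbcaeab'
  #29 SA[29]=10  'eceeccbedeabeaddbcaeab'
  #30 SA[30]=17  'edeabeaddbcaeab'
  #31 SA[31]=12  'eeccbedeabeaddbcaeab'

[30, 5, 20, 23, 28, 31, 26, 2, 6, 21, 16, 4, 27, 1, 15, 14, 9, 11, 25, 3, 8, 24, 7, 18, 29, 19, 22, 0, 13, 10, 17, 12]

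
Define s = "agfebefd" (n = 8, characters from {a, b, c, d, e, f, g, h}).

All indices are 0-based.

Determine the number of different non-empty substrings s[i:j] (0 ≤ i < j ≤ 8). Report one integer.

rank→(start, suffix):
  0 → (0, 'agfebefd')
  1 → (4, 'befd')
  2 → (7, 'd')
  3 → (3, 'ebefd')
  4 → (5, 'efd')
  5 → (6, 'fd')
  6 → (2, 'febefd')
  7 → (1, 'gfebefd')

SA = [0, 4, 7, 3, 5, 6, 2, 1]
i: (SA[i-1],SA[i]) lcp shared
  1: (0,4) 0 ''
  2: (4,7) 0 ''
  3: (7,3) 0 ''
  4: (3,5) 1 'e'
  5: (5,6) 0 ''
  6: (6,2) 1 'f'
  7: (2,1) 0 ''

n(n+1)/2 = 8·9/2 = 36
Σ LCP = 0 + 0 + 0 + 0 + 1 + 0 + 1 + 0 = 2
distinct = 36 − 2 = 34

34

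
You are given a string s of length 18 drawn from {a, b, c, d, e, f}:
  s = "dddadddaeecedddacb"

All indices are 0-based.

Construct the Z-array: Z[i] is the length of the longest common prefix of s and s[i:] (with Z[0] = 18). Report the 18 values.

[18, 2, 1, 0, 4, 2, 1, 0, 0, 0, 0, 0, 4, 2, 1, 0, 0, 0]

Z[0]=18
i=1: outside box; Z[1]=2 scan→box=[1,3)
i=2: min(r-i=1, Z[1]=2)=1; Z[2]=1
i=3: outside box; Z[3]=0
i=4: outside box; Z[4]=4 scan→box=[4,8)
i=5: min(r-i=3, Z[1]=2)=2; Z[5]=2
i=6: min(r-i=2, Z[2]=1)=1; Z[6]=1
i=7: min(r-i=1, Z[3]=0)=0; Z[7]=0
i=8: outside box; Z[8]=0
i=9: outside box; Z[9]=0
i=10: outside box; Z[10]=0
i=11: outside box; Z[11]=0
i=12: outside box; Z[12]=4 scan→box=[12,16)
i=13: min(r-i=3, Z[1]=2)=2; Z[13]=2
i=14: min(r-i=2, Z[2]=1)=1; Z[14]=1
i=15: min(r-i=1, Z[3]=0)=0; Z[15]=0
i=16: outside box; Z[16]=0
i=17: outside box; Z[17]=0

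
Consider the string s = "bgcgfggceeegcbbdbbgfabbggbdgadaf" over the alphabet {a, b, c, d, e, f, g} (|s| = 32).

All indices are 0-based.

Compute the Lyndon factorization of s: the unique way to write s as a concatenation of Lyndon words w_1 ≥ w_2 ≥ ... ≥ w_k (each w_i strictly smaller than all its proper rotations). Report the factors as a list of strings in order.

emit factor 1: 'bgcgfggceeegc' (i=0, period=13)
emit factor 2: 'bbdbbgf' (i=13, period=7)
emit factor 3: 'abbggbdgadaf' (i=20, period=12)

["bgcgfggceeegc", "bbdbbgf", "abbggbdgadaf"]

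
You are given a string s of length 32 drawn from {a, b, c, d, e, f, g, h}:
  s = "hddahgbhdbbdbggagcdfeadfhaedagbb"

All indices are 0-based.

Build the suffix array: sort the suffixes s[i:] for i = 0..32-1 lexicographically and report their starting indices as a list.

[21, 25, 28, 15, 3, 31, 30, 9, 10, 12, 6, 17, 27, 2, 8, 11, 1, 18, 22, 20, 26, 19, 23, 14, 29, 5, 16, 13, 24, 7, 0, 4]

rank→(start, suffix):
  0 → (21, 'adfhaedagbb')
  1 → (25, 'aedagbb')
  2 → (28, 'agbb')
  3 → (15, 'agcdfeadfhaedagbb')
  4 → (3, 'ahgbhdbbdbggagcdfeadfhaedagbb')
  5 → (31, 'b')
  6 → (30, 'bb')
  7 → (9, 'bbdbggagcdfeadfhaedagbb')
  8 → (10, 'bdbggagcdfeadfhaedagbb')
  9 → (12, 'bggagcdfeadfhaedagbb')
  10 → (6, 'bhdbbdbggagcdfeadfhaedagbb')
  11 → (17, 'cdfeadfhaedagbb')
  12 → (27, 'dagbb')
  13 → (2, 'dahgbhdbbdbggagcdfeadfhaedagbb')
  14 → (8, 'dbbdbggagcdfeadfhaedagbb')
  15 → (11, 'dbggagcdfeadfhaedagbb')
  16 → (1, 'ddahgbhdbbdbggagcdfeadfhaedagbb')
  17 → (18, 'dfeadfhaedagbb')
  18 → (22, 'dfhaedagbb')
  19 → (20, 'eadfhaedagbb')
  20 → (26, 'edagbb')
  21 → (19, 'feadfhaedagbb')
  22 → (23, 'fhaedagbb')
  23 → (14, 'gagcdfeadfhaedagbb')
  24 → (29, 'gbb')
  25 → (5, 'gbhdbbdbggagcdfeadfhaedagbb')
  26 → (16, 'gcdfeadfhaedagbb')
  27 → (13, 'ggagcdfeadfhaedagbb')
  28 → (24, 'haedagbb')
  29 → (7, 'hdbbdbggagcdfeadfhaedagbb')
  30 → (0, 'hddahgbhdbbdbggagcdfeadfhaedagbb')
  31 → (4, 'hgbhdbbdbggagcdfeadfhaedagbb')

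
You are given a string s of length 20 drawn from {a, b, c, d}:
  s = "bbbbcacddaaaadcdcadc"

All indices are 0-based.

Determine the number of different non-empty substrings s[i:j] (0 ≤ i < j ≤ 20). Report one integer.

182

sorted suffixes:
  #0 SA[0]=9  'aaaadcdcadc'
  #1 SA[1]=10  'aaadcdcadc'
  #2 SA[2]=11  'aadcdcadc'
  #3 SA[3]=5  'acddaaaadcdcadc'
  #4 SA[4]=17  'adc'
  #5 SA[5]=12  'adcdcadc'
  #6 SA[6]=0  'bbbbcacddaaaadcdcadc'
  #7 SA[7]=1  'bbbcacddaaaadcdcadc'
  #8 SA[8]=2  'bbcacddaaaadcdcadc'
  #9 SA[9]=3  'bcacddaaaadcdcadc'
  #10 SA[10]=19  'c'
  #11 SA[11]=4  'cacddaaaadcdcadc'
  #12 SA[12]=16  'cadc'
  #13 SA[13]=14  'cdcadc'
  #14 SA[14]=6  'cddaaaadcdcadc'
  #15 SA[15]=8  'daaaadcdcadc'
  #16 SA[16]=18  'dc'
  #17 SA[17]=15  'dcadc'
  #18 SA[18]=13  'dcdcadc'
  #19 SA[19]=7  'ddaaaadcdcadc'

SA = [9, 10, 11, 5, 17, 12, 0, 1, 2, 3, 19, 4, 16, 14, 6, 8, 18, 15, 13, 7]
i: (SA[i-1],SA[i]) lcp shared
  1: (9,10) 3 'aaa'
  2: (10,11) 2 'aa'
  3: (11,5) 1 'a'
  4: (5,17) 1 'a'
  5: (17,12) 3 'adc'
  6: (12,0) 0 ''
  7: (0,1) 3 'bbb'
  8: (1,2) 2 'bb'
  9: (2,3) 1 'b'
  10: (3,19) 0 ''
  11: (19,4) 1 'c'
  12: (4,16) 2 'ca'
  13: (16,14) 1 'c'
  14: (14,6) 2 'cd'
  15: (6,8) 0 ''
  16: (8,18) 1 'd'
  17: (18,15) 2 'dc'
  18: (15,13) 2 'dc'
  19: (13,7) 1 'd'

n(n+1)/2 = 20·21/2 = 210
Σ LCP = 0 + 3 + 2 + 1 + 1 + 3 + 0 + 3 + 2 + 1 + 0 + 1 + 2 + 1 + 2 + 0 + 1 + 2 + 2 + 1 = 28
distinct = 210 − 28 = 182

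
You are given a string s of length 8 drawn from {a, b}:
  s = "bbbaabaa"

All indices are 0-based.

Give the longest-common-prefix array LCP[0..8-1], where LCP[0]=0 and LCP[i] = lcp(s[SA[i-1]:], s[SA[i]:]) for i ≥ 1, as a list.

[0, 1, 2, 1, 0, 3, 1, 2]

sorted suffixes:
  #0 SA[0]=7  'a'
  #1 SA[1]=6  'aa'
  #2 SA[2]=3  'aabaa'
  #3 SA[3]=4  'abaa'
  #4 SA[4]=5  'baa'
  #5 SA[5]=2  'baabaa'
  #6 SA[6]=1  'bbaabaa'
  #7 SA[7]=0  'bbbaabaa'

SA = [7, 6, 3, 4, 5, 2, 1, 0]
[i] adj suffixes → lcp
  [1] 7/6 → 1 ('a')
  [2] 6/3 → 2 ('aa')
  [3] 3/4 → 1 ('a')
  [4] 4/5 → 0 ('')
  [5] 5/2 → 3 ('baa')
  [6] 2/1 → 1 ('b')
  [7] 1/0 → 2 ('bb')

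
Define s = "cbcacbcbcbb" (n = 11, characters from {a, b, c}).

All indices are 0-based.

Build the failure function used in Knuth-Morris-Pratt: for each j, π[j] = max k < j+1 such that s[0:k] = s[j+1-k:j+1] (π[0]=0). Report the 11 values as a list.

[0, 0, 1, 0, 1, 2, 3, 2, 3, 2, 0]

π[0] = 0
j=1 s[j]='b': π[1]=0 (border '')
j=2 s[j]='c': π[2]=1 (border 'c')
j=3 s[j]='a': k: 1→0; π[3]=0 (border '')
j=4 s[j]='c': π[4]=1 (border 'c')
j=5 s[j]='b': π[5]=2 (border 'cb')
j=6 s[j]='c': π[6]=3 (border 'cbc')
j=7 s[j]='b': k: 3→1; π[7]=2 (border 'cb')
j=8 s[j]='c': π[8]=3 (border 'cbc')
j=9 s[j]='b': k: 3→1; π[9]=2 (border 'cb')
j=10 s[j]='b': k: 2→0; π[10]=0 (border '')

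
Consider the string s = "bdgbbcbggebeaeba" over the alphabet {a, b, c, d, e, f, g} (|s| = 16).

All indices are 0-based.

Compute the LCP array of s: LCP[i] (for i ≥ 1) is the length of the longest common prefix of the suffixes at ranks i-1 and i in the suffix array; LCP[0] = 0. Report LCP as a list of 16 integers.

sorted suffixes:
  #0 SA[0]=15  'a'
  #1 SA[1]=12  'aeba'
  #2 SA[2]=14  'ba'
  #3 SA[3]=3  'bbcbggebeaeba'
  #4 SA[4]=4  'bcbggebeaeba'
  #5 SA[5]=0  'bdgbbcbggebeaeba'
  #6 SA[6]=10  'beaeba'
  #7 SA[7]=6  'bggebeaeba'
  #8 SA[8]=5  'cbggebeaeba'
  #9 SA[9]=1  'dgbbcbggebeaeba'
  #10 SA[10]=11  'eaeba'
  #11 SA[11]=13  'eba'
  #12 SA[12]=9  'ebeaeba'
  #13 SA[13]=2  'gbbcbggebeaeba'
  #14 SA[14]=8  'gebeaeba'
  #15 SA[15]=7  'ggebeaeba'

SA = [15, 12, 14, 3, 4, 0, 10, 6, 5, 1, 11, 13, 9, 2, 8, 7]
i: (SA[i-1],SA[i]) lcp shared
  1: (15,12) 1 'a'
  2: (12,14) 0 ''
  3: (14,3) 1 'b'
  4: (3,4) 1 'b'
  5: (4,0) 1 'b'
  6: (0,10) 1 'b'
  7: (10,6) 1 'b'
  8: (6,5) 0 ''
  9: (5,1) 0 ''
  10: (1,11) 0 ''
  11: (11,13) 1 'e'
  12: (13,9) 2 'eb'
  13: (9,2) 0 ''
  14: (2,8) 1 'g'
  15: (8,7) 1 'g'

[0, 1, 0, 1, 1, 1, 1, 1, 0, 0, 0, 1, 2, 0, 1, 1]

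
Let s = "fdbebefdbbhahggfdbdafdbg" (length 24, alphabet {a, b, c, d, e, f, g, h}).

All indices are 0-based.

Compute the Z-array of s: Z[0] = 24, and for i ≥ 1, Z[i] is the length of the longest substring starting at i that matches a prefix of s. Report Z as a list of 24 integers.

[24, 0, 0, 0, 0, 0, 3, 0, 0, 0, 0, 0, 0, 0, 0, 3, 0, 0, 0, 0, 3, 0, 0, 0]

Z[0]=24
i=1: i≥r, start 0; Z[1]=0
i=2: i≥r, start 0; Z[2]=0
i=3: i≥r, start 0; Z[3]=0
i=4: i≥r, start 0; Z[4]=0
i=5: i≥r, start 0; Z[5]=0
i=6: i≥r, start 0; Z[6]=3 grow→box=[6,9)
i=7: min(r-i=2, Z[1]=0)=0; Z[7]=0
i=8: min(r-i=1, Z[2]=0)=0; Z[8]=0
i=9: i≥r, start 0; Z[9]=0
i=10: i≥r, start 0; Z[10]=0
i=11: i≥r, start 0; Z[11]=0
i=12: i≥r, start 0; Z[12]=0
i=13: i≥r, start 0; Z[13]=0
i=14: i≥r, start 0; Z[14]=0
i=15: i≥r, start 0; Z[15]=3 grow→box=[15,18)
i=16: min(r-i=2, Z[1]=0)=0; Z[16]=0
i=17: min(r-i=1, Z[2]=0)=0; Z[17]=0
i=18: i≥r, start 0; Z[18]=0
i=19: i≥r, start 0; Z[19]=0
i=20: i≥r, start 0; Z[20]=3 grow→box=[20,23)
i=21: min(r-i=2, Z[1]=0)=0; Z[21]=0
i=22: min(r-i=1, Z[2]=0)=0; Z[22]=0
i=23: i≥r, start 0; Z[23]=0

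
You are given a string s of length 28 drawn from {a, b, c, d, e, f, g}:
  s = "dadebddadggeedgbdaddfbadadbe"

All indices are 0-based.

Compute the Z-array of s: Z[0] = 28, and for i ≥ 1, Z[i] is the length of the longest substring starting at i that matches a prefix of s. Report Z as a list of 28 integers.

Z[0]=28
i=1: fresh scan; Z[1]=0
i=2: fresh scan; Z[2]=1 scan→box=[2,3)
i=3: fresh scan; Z[3]=0
i=4: fresh scan; Z[4]=0
i=5: fresh scan; Z[5]=1 scan→box=[5,6)
i=6: fresh scan; Z[6]=3 scan→box=[6,9)
i=7: min(r-i=2, Z[1]=0)=0; Z[7]=0
i=8: min(r-i=1, Z[2]=1)=1; Z[8]=1
i=9: fresh scan; Z[9]=0
i=10: fresh scan; Z[10]=0
i=11: fresh scan; Z[11]=0
i=12: fresh scan; Z[12]=0
i=13: fresh scan; Z[13]=1 scan→box=[13,14)
i=14: fresh scan; Z[14]=0
i=15: fresh scan; Z[15]=0
i=16: fresh scan; Z[16]=3 scan→box=[16,19)
i=17: min(r-i=2, Z[1]=0)=0; Z[17]=0
i=18: min(r-i=1, Z[2]=1)=1; Z[18]=1
i=19: fresh scan; Z[19]=1 scan→box=[19,20)
i=20: fresh scan; Z[20]=0
i=21: fresh scan; Z[21]=0
i=22: fresh scan; Z[22]=0
i=23: fresh scan; Z[23]=3 scan→box=[23,26)
i=24: min(r-i=2, Z[1]=0)=0; Z[24]=0
i=25: min(r-i=1, Z[2]=1)=1; Z[25]=1
i=26: fresh scan; Z[26]=0
i=27: fresh scan; Z[27]=0

[28, 0, 1, 0, 0, 1, 3, 0, 1, 0, 0, 0, 0, 1, 0, 0, 3, 0, 1, 1, 0, 0, 0, 3, 0, 1, 0, 0]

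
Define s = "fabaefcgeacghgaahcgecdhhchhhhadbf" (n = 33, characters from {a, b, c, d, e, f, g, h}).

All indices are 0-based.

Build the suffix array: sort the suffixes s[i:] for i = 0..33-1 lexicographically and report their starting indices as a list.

[14, 1, 9, 29, 3, 15, 2, 31, 20, 6, 17, 10, 24, 30, 21, 8, 19, 4, 32, 0, 5, 13, 7, 18, 11, 28, 16, 23, 12, 27, 22, 26, 25]

rank | idx | suffix
   0 |  14 | aahcgecdhhchhhhadbf
   1 |   1 | abaefcgeacghgaahcgecdhhchhhhadbf
   2 |   9 | acghgaahcgecdhhchhhhadbf
   3 |  29 | adbf
   4 |   3 | aefcgeacghgaahcgecdhhchhhhadbf
   5 |  15 | ahcgecdhhchhhhadbf
   6 |   2 | baefcgeacghgaahcgecdhhchhhhadbf
   7 |  31 | bf
   8 |  20 | cdhhchhhhadbf
   9 |   6 | cgeacghgaahcgecdhhchhhhadbf
  10 |  17 | cgecdhhchhhhadbf
  11 |  10 | cghgaahcgecdhhchhhhadbf
  12 |  24 | chhhhadbf
  13 |  30 | dbf
  14 |  21 | dhhchhhhadbf
  15 |   8 | eacghgaahcgecdhhchhhhadbf
  16 |  19 | ecdhhchhhhadbf
  17 |   4 | efcgeacghgaahcgecdhhchhhhadbf
  18 |  32 | f
  19 |   0 | fabaefcgeacghgaahcgecdhhchhhhadbf
  20 |   5 | fcgeacghgaahcgecdhhchhhhadbf
  21 |  13 | gaahcgecdhhchhhhadbf
  22 |   7 | geacghgaahcgecdhhchhhhadbf
  23 |  18 | gecdhhchhhhadbf
  24 |  11 | ghgaahcgecdhhchhhhadbf
  25 |  28 | hadbf
  26 |  16 | hcgecdhhchhhhadbf
  27 |  23 | hchhhhadbf
  28 |  12 | hgaahcgecdhhchhhhadbf
  29 |  27 | hhadbf
  30 |  22 | hhchhhhadbf
  31 |  26 | hhhadbf
  32 |  25 | hhhhadbf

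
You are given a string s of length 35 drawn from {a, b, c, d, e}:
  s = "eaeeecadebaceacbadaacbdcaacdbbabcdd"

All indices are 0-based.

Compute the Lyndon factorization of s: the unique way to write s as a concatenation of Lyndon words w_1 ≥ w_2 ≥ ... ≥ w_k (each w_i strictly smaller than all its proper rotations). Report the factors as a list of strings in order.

emit factor 1: 'e' (i=0, period=1)
emit factor 2: 'aeeec' (i=1, period=5)
emit factor 3: 'adeb' (i=6, period=4)
emit factor 4: 'ace' (i=10, period=3)
emit factor 5: 'acbad' (i=13, period=5)
emit factor 6: 'aacbdcaacdbbabcdd' (i=18, period=17)

["e", "aeeec", "adeb", "ace", "acbad", "aacbdcaacdbbabcdd"]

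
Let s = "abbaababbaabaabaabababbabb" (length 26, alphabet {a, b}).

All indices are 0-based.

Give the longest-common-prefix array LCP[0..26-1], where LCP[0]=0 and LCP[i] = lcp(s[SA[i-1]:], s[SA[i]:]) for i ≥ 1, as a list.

[0, 7, 4, 5, 1, 6, 3, 4, 6, 2, 3, 7, 4, 0, 1, 8, 5, 6, 2, 3, 4, 5, 1, 2, 6, 3]

sorted suffixes:
  #0 SA[0]=9  'aabaabaabababbabb'
  #1 SA[1]=12  'aabaabababbabb'
  #2 SA[2]=15  'aabababbabb'
  #3 SA[3]=3  'aababbaabaabaabababbabb'
  #4 SA[4]=10  'abaabaabababbabb'
  #5 SA[5]=13  'abaabababbabb'
  #6 SA[6]=16  'abababbabb'
  #7 SA[7]=4  'ababbaabaabaabababbabb'
  #8 SA[8]=18  'ababbabb'
  #9 SA[9]=23  'abb'
  #10 SA[10]=6  'abbaabaabaabababbabb'
  #11 SA[11]=0  'abbaababbaabaabaabababbabb'
  #12 SA[12]=20  'abbabb'
  #13 SA[13]=25  'b'
  #14 SA[14]=8  'baabaabaabababbabb'
  #15 SA[15]=11  'baabaabababbabb'
  #16 SA[16]=14  'baabababbabb'
  #17 SA[17]=2  'baababbaabaabaabababbabb'
  #18 SA[18]=17  'bababbabb'
  #19 SA[19]=22  'babb'
  #20 SA[20]=5  'babbaabaabaabababbabb'
  #21 SA[21]=19  'babbabb'
  #22 SA[22]=24  'bb'
  #23 SA[23]=7  'bbaabaabaabababbabb'
  #24 SA[24]=1  'bbaababbaabaabaabababbabb'
  #25 SA[25]=21  'bbabb'

SA = [9, 12, 15, 3, 10, 13, 16, 4, 18, 23, 6, 0, 20, 25, 8, 11, 14, 2, 17, 22, 5, 19, 24, 7, 1, 21]
i: (SA[i-1],SA[i]) lcp shared
  1: (9,12) 7 'aabaaba'
  2: (12,15) 4 'aaba'
  3: (15,3) 5 'aabab'
  4: (3,10) 1 'a'
  5: (10,13) 6 'abaaba'
  6: (13,16) 3 'aba'
  7: (16,4) 4 'abab'
  8: (4,18) 6 'ababba'
  9: (18,23) 2 'ab'
  10: (23,6) 3 'abb'
  11: (6,0) 7 'abbaaba'
  12: (0,20) 4 'abba'
  13: (20,25) 0 ''
  14: (25,8) 1 'b'
  15: (8,11) 8 'baabaaba'
  16: (11,14) 5 'baaba'
  17: (14,2) 6 'baabab'
  18: (2,17) 2 'ba'
  19: (17,22) 3 'bab'
  20: (22,5) 4 'babb'
  21: (5,19) 5 'babba'
  22: (19,24) 1 'b'
  23: (24,7) 2 'bb'
  24: (7,1) 6 'bbaaba'
  25: (1,21) 3 'bba'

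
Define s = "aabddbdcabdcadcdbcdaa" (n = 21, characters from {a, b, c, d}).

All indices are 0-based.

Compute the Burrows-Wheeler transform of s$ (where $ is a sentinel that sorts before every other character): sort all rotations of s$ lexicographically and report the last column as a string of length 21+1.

aad$cacddaaddbdccdbbab

rank  rotation                last
    0  $aabddbdcabdcadcdbcdaa  a
    1  a$aabddbdcabdcadcdbcda  a
    2  aa$aabddbdcabdcadcdbcd  d
    3  aabddbdcabdcadcdbcdaa$  $
    4  abdcadcdbcdaa$aabddbdc  c
    5  abddbdcabdcadcdbcdaa$a  a
    6  adcdbcdaa$aabddbdcabdc  c
    7  bcdaa$aabddbdcabdcadcd  d
    8  bdcabdcadcdbcdaa$aabdd  d
    9  bdcadcdbcdaa$aabddbdca  a
   10  bddbdcabdcadcdbcdaa$aa  a
   11  cabdcadcdbcdaa$aabddbd  d
   12  cadcdbcdaa$aabddbdcabd  d
   13  cdaa$aabddbdcabdcadcdb  b
   14  cdbcdaa$aabddbdcabdcad  d
   15  daa$aabddbdcabdcadcdbc  c
   16  dbcdaa$aabddbdcabdcadc  c
   17  dbdcabdcadcdbcdaa$aabd  d
   18  dcabdcadcdbcdaa$aabddb  b
   19  dcadcdbcdaa$aabddbdcab  b
   20  dcdbcdaa$aabddbdcabdca  a
   21  ddbdcabdcadcdbcdaa$aab  b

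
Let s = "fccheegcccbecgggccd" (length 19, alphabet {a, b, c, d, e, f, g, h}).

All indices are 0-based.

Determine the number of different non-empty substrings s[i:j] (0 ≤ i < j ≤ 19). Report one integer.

sorted suffixes:
  #0 SA[0]=10  'becgggccd'
  #1 SA[1]=9  'cbecgggccd'
  #2 SA[2]=8  'ccbecgggccd'
  #3 SA[3]=7  'cccbecgggccd'
  #4 SA[4]=16  'ccd'
  #5 SA[5]=1  'ccheegcccbecgggccd'
  #6 SA[6]=17  'cd'
  #7 SA[7]=12  'cgggccd'
  #8 SA[8]=2  'cheegcccbecgggccd'
  #9 SA[9]=18  'd'
  #10 SA[10]=11  'ecgggccd'
  #11 SA[11]=4  'eegcccbecgggccd'
  #12 SA[12]=5  'egcccbecgggccd'
  #13 SA[13]=0  'fccheegcccbecgggccd'
  #14 SA[14]=6  'gcccbecgggccd'
  #15 SA[15]=15  'gccd'
  #16 SA[16]=14  'ggccd'
  #17 SA[17]=13  'gggccd'
  #18 SA[18]=3  'heegcccbecgggccd'

SA = [10, 9, 8, 7, 16, 1, 17, 12, 2, 18, 11, 4, 5, 0, 6, 15, 14, 13, 3]
i: (SA[i-1],SA[i]) lcp shared
  1: (10,9) 0 ''
  2: (9,8) 1 'c'
  3: (8,7) 2 'cc'
  4: (7,16) 2 'cc'
  5: (16,1) 2 'cc'
  6: (1,17) 1 'c'
  7: (17,12) 1 'c'
  8: (12,2) 1 'c'
  9: (2,18) 0 ''
  10: (18,11) 0 ''
  11: (11,4) 1 'e'
  12: (4,5) 1 'e'
  13: (5,0) 0 ''
  14: (0,6) 0 ''
  15: (6,15) 3 'gcc'
  16: (15,14) 1 'g'
  17: (14,13) 2 'gg'
  18: (13,3) 0 ''

n(n+1)/2 = 19·20/2 = 190
Σ LCP = 0 + 0 + 1 + 2 + 2 + 2 + 1 + 1 + 1 + 0 + 0 + 1 + 1 + 0 + 0 + 3 + 1 + 2 + 0 = 18
distinct = 190 − 18 = 172

172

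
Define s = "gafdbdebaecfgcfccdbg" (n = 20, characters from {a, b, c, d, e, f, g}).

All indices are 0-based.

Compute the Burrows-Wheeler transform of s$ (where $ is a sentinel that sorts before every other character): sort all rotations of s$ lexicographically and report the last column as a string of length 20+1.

gbgeddfcgefcbdacacb$f

rank  rotation               last
    0  $gafdbdebaecfgcfccdbg  g
    1  aecfgcfccdbg$gafdbdeb  b
    2  afdbdebaecfgcfccdbg$g  g
    3  baecfgcfccdbg$gafdbde  e
    4  bdebaecfgcfccdbg$gafd  d
    5  bg$gafdbdebaecfgcfccd  d
    6  ccdbg$gafdbdebaecfgcf  f
    7  cdbg$gafdbdebaecfgcfc  c
    8  cfccdbg$gafdbdebaecfg  g
    9  cfgcfccdbg$gafdbdebae  e
   10  dbdebaecfgcfccdbg$gaf  f
   11  dbg$gafdbdebaecfgcfcc  c
   12  debaecfgcfccdbg$gafdb  b
   13  ebaecfgcfccdbg$gafdbd  d
   14  ecfgcfccdbg$gafdbdeba  a
   15  fccdbg$gafdbdebaecfgc  c
   16  fdbdebaecfgcfccdbg$ga  a
   17  fgcfccdbg$gafdbdebaec  c
   18  g$gafdbdebaecfgcfccdb  b
   19  gafdbdebaecfgcfccdbg$  $
   20  gcfccdbg$gafdbdebaecf  f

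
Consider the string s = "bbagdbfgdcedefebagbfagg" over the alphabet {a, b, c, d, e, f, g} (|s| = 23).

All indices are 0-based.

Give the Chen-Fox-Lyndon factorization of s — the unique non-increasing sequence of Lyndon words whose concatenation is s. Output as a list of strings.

emit factor 1: 'b' (i=0, period=1)
emit factor 2: 'b' (i=1, period=1)
emit factor 3: 'agdbfgdcedefeb' (i=2, period=14)
emit factor 4: 'agbfagg' (i=16, period=7)

["b", "b", "agdbfgdcedefeb", "agbfagg"]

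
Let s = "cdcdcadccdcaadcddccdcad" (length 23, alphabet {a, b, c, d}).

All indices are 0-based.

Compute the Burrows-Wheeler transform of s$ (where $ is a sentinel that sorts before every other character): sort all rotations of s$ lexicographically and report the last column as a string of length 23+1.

rank  rotation                  last
    0  $cdcdcadccdcaadcddccdcad  d
    1  aadcddccdcad$cdcdcadccdc  c
    2  ad$cdcdcadccdcaadcddccdc  c
    3  adccdcaadcddccdcad$cdcdc  c
    4  adcddccdcad$cdcdcadccdca  a
    5  caadcddccdcad$cdcdcadccd  d
    6  cad$cdcdcadccdcaadcddccd  d
    7  cadccdcaadcddccdcad$cdcd  d
    8  ccdcaadcddccdcad$cdcdcad  d
    9  ccdcad$cdcdcadccdcaadcdd  d
   10  cdcaadcddccdcad$cdcdcadc  c
   11  cdcad$cdcdcadccdcaadcddc  c
   12  cdcadccdcaadcddccdcad$cd  d
   13  cdcdcadccdcaadcddccdcad$  $
   14  cddccdcad$cdcdcadccdcaad  d
   15  d$cdcdcadccdcaadcddccdca  a
   16  dcaadcddccdcad$cdcdcadcc  c
   17  dcad$cdcdcadccdcaadcddcc  c
   18  dcadccdcaadcddccdcad$cdc  c
   19  dccdcaadcddccdcad$cdcdca  a
   20  dccdcad$cdcdcadccdcaadcd  d
   21  dcdcadccdcaadcddccdcad$c  c
   22  dcddccdcad$cdcdcadccdcaa  a
   23  ddccdcad$cdcdcadccdcaadc  c

dcccadddddccd$dacccadcac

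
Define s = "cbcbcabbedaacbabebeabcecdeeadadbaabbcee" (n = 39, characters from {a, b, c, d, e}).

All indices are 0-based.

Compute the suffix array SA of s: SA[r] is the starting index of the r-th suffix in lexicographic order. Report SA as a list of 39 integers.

[32, 10, 33, 5, 19, 14, 11, 27, 29, 31, 13, 34, 6, 3, 1, 20, 35, 17, 15, 7, 4, 12, 2, 0, 23, 21, 36, 9, 28, 30, 24, 38, 18, 26, 16, 22, 8, 37, 25]

rank→(start, suffix):
  0 → (32, 'aabbcee')
  1 → (10, 'aacbabebeabcecdeeadadbaabbcee')
  2 → (33, 'abbcee')
  3 → (5, 'abbedaacbabebeabcecdeeadadbaabbcee')
  4 → (19, 'abcecdeeadadbaabbcee')
  5 → (14, 'abebeabcecdeeadadbaabbcee')
  6 → (11, 'acbabebeabcecdeeadadbaabbcee')
  7 → (27, 'adadbaabbcee')
  8 → (29, 'adbaabbcee')
  9 → (31, 'baabbcee')
  10 → (13, 'babebeabcecdeeadadbaabbcee')
  11 → (34, 'bbcee')
  12 → (6, 'bbedaacbabebeabcecdeeadadbaabbcee')
  13 → (3, 'bcabbedaacbabebeabcecdeeadadbaabbcee')
  14 → (1, 'bcbcabbedaacbabebeabcecdeeadadbaabbcee')
  15 → (20, 'bcecdeeadadbaabbcee')
  16 → (35, 'bcee')
  17 → (17, 'beabcecdeeadadbaabbcee')
  18 → (15, 'bebeabcecdeeadadbaabbcee')
  19 → (7, 'bedaacbabebeabcecdeeadadbaabbcee')
  20 → (4, 'cabbedaacbabebeabcecdeeadadbaabbcee')
  21 → (12, 'cbabebeabcecdeeadadbaabbcee')
  22 → (2, 'cbcabbedaacbabebeabcecdeeadadbaabbcee')
  23 → (0, 'cbcbcabbedaacbabebeabcecdeeadadbaabbcee')
  24 → (23, 'cdeeadadbaabbcee')
  25 → (21, 'cecdeeadadbaabbcee')
  26 → (36, 'cee')
  27 → (9, 'daacbabebeabcecdeeadadbaabbcee')
  28 → (28, 'dadbaabbcee')
  29 → (30, 'dbaabbcee')
  30 → (24, 'deeadadbaabbcee')
  31 → (38, 'e')
  32 → (18, 'eabcecdeeadadbaabbcee')
  33 → (26, 'eadadbaabbcee')
  34 → (16, 'ebeabcecdeeadadbaabbcee')
  35 → (22, 'ecdeeadadbaabbcee')
  36 → (8, 'edaacbabebeabcecdeeadadbaabbcee')
  37 → (37, 'ee')
  38 → (25, 'eeadadbaabbcee')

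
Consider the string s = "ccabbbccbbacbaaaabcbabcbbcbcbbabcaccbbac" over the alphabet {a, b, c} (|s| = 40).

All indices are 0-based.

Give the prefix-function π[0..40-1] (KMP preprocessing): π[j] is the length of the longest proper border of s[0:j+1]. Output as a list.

π[0] = 0
j=1 s[j]='c': π[1]=1 (border 'c')
j=2 s[j]='a': k: 1→0; π[2]=0 (border '')
j=3 s[j]='b': π[3]=0 (border '')
j=4 s[j]='b': π[4]=0 (border '')
j=5 s[j]='b': π[5]=0 (border '')
j=6 s[j]='c': π[6]=1 (border 'c')
j=7 s[j]='c': π[7]=2 (border 'cc')
j=8 s[j]='b': k: 2→1→0; π[8]=0 (border '')
j=9 s[j]='b': π[9]=0 (border '')
j=10 s[j]='a': π[10]=0 (border '')
j=11 s[j]='c': π[11]=1 (border 'c')
j=12 s[j]='b': k: 1→0; π[12]=0 (border '')
j=13 s[j]='a': π[13]=0 (border '')
j=14 s[j]='a': π[14]=0 (border '')
j=15 s[j]='a': π[15]=0 (border '')
j=16 s[j]='a': π[16]=0 (border '')
j=17 s[j]='b': π[17]=0 (border '')
j=18 s[j]='c': π[18]=1 (border 'c')
j=19 s[j]='b': k: 1→0; π[19]=0 (border '')
j=20 s[j]='a': π[20]=0 (border '')
j=21 s[j]='b': π[21]=0 (border '')
j=22 s[j]='c': π[22]=1 (border 'c')
j=23 s[j]='b': k: 1→0; π[23]=0 (border '')
j=24 s[j]='b': π[24]=0 (border '')
j=25 s[j]='c': π[25]=1 (border 'c')
j=26 s[j]='b': k: 1→0; π[26]=0 (border '')
j=27 s[j]='c': π[27]=1 (border 'c')
j=28 s[j]='b': k: 1→0; π[28]=0 (border '')
j=29 s[j]='b': π[29]=0 (border '')
j=30 s[j]='a': π[30]=0 (border '')
j=31 s[j]='b': π[31]=0 (border '')
j=32 s[j]='c': π[32]=1 (border 'c')
j=33 s[j]='a': k: 1→0; π[33]=0 (border '')
j=34 s[j]='c': π[34]=1 (border 'c')
j=35 s[j]='c': π[35]=2 (border 'cc')
j=36 s[j]='b': k: 2→1→0; π[36]=0 (border '')
j=37 s[j]='b': π[37]=0 (border '')
j=38 s[j]='a': π[38]=0 (border '')
j=39 s[j]='c': π[39]=1 (border 'c')

[0, 1, 0, 0, 0, 0, 1, 2, 0, 0, 0, 1, 0, 0, 0, 0, 0, 0, 1, 0, 0, 0, 1, 0, 0, 1, 0, 1, 0, 0, 0, 0, 1, 0, 1, 2, 0, 0, 0, 1]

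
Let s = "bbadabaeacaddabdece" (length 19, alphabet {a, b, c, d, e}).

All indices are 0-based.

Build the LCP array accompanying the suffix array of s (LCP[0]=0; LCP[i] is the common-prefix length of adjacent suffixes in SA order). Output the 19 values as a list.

rank | idx | suffix
   0 |   4 | abaeacaddabdece
   1 |  13 | abdece
   2 |   8 | acaddabdece
   3 |   2 | adabaeacaddabdece
   4 |  10 | addabdece
   5 |   6 | aeacaddabdece
   6 |   1 | badabaeacaddabdece
   7 |   5 | baeacaddabdece
   8 |   0 | bbadabaeacaddabdece
   9 |  14 | bdece
  10 |   9 | caddabdece
  11 |  17 | ce
  12 |   3 | dabaeacaddabdece
  13 |  12 | dabdece
  14 |  11 | ddabdece
  15 |  15 | dece
  16 |  18 | e
  17 |   7 | eacaddabdece
  18 |  16 | ece

SA = [4, 13, 8, 2, 10, 6, 1, 5, 0, 14, 9, 17, 3, 12, 11, 15, 18, 7, 16]
[i] adj suffixes → lcp
  [1] 4/13 → 2 ('ab')
  [2] 13/8 → 1 ('a')
  [3] 8/2 → 1 ('a')
  [4] 2/10 → 2 ('ad')
  [5] 10/6 → 1 ('a')
  [6] 6/1 → 0 ('')
  [7] 1/5 → 2 ('ba')
  [8] 5/0 → 1 ('b')
  [9] 0/14 → 1 ('b')
  [10] 14/9 → 0 ('')
  [11] 9/17 → 1 ('c')
  [12] 17/3 → 0 ('')
  [13] 3/12 → 3 ('dab')
  [14] 12/11 → 1 ('d')
  [15] 11/15 → 1 ('d')
  [16] 15/18 → 0 ('')
  [17] 18/7 → 1 ('e')
  [18] 7/16 → 1 ('e')

[0, 2, 1, 1, 2, 1, 0, 2, 1, 1, 0, 1, 0, 3, 1, 1, 0, 1, 1]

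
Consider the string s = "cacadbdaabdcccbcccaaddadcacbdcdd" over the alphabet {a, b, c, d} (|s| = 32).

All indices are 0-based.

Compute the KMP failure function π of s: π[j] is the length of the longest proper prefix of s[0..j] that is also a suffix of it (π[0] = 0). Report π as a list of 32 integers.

[0, 0, 1, 2, 0, 0, 0, 0, 0, 0, 0, 1, 1, 1, 0, 1, 1, 1, 2, 0, 0, 0, 0, 0, 1, 2, 3, 0, 0, 1, 0, 0]

π[0] = 0
j=1 s[j]='a': π[1]=0 (border '')
j=2 s[j]='c': π[2]=1 (border 'c')
j=3 s[j]='a': π[3]=2 (border 'ca')
j=4 s[j]='d': k: 2→0; π[4]=0 (border '')
j=5 s[j]='b': π[5]=0 (border '')
j=6 s[j]='d': π[6]=0 (border '')
j=7 s[j]='a': π[7]=0 (border '')
j=8 s[j]='a': π[8]=0 (border '')
j=9 s[j]='b': π[9]=0 (border '')
j=10 s[j]='d': π[10]=0 (border '')
j=11 s[j]='c': π[11]=1 (border 'c')
j=12 s[j]='c': k: 1→0; π[12]=1 (border 'c')
j=13 s[j]='c': k: 1→0; π[13]=1 (border 'c')
j=14 s[j]='b': k: 1→0; π[14]=0 (border '')
j=15 s[j]='c': π[15]=1 (border 'c')
j=16 s[j]='c': k: 1→0; π[16]=1 (border 'c')
j=17 s[j]='c': k: 1→0; π[17]=1 (border 'c')
j=18 s[j]='a': π[18]=2 (border 'ca')
j=19 s[j]='a': k: 2→0; π[19]=0 (border '')
j=20 s[j]='d': π[20]=0 (border '')
j=21 s[j]='d': π[21]=0 (border '')
j=22 s[j]='a': π[22]=0 (border '')
j=23 s[j]='d': π[23]=0 (border '')
j=24 s[j]='c': π[24]=1 (border 'c')
j=25 s[j]='a': π[25]=2 (border 'ca')
j=26 s[j]='c': π[26]=3 (border 'cac')
j=27 s[j]='b': k: 3→1→0; π[27]=0 (border '')
j=28 s[j]='d': π[28]=0 (border '')
j=29 s[j]='c': π[29]=1 (border 'c')
j=30 s[j]='d': k: 1→0; π[30]=0 (border '')
j=31 s[j]='d': π[31]=0 (border '')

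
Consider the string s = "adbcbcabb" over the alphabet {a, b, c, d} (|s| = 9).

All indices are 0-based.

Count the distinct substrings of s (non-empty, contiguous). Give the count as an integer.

39

rank→(start, suffix):
  0 → (6, 'abb')
  1 → (0, 'adbcbcabb')
  2 → (8, 'b')
  3 → (7, 'bb')
  4 → (4, 'bcabb')
  5 → (2, 'bcbcabb')
  6 → (5, 'cabb')
  7 → (3, 'cbcabb')
  8 → (1, 'dbcbcabb')

SA = [6, 0, 8, 7, 4, 2, 5, 3, 1]
rank  pair      lcp
   1  s[6:],s[0:]  1  'a'
   2  s[0:],s[8:]  0  ''
   3  s[8:],s[7:]  1  'b'
   4  s[7:],s[4:]  1  'b'
   5  s[4:],s[2:]  2  'bc'
   6  s[2:],s[5:]  0  ''
   7  s[5:],s[3:]  1  'c'
   8  s[3:],s[1:]  0  ''

n(n+1)/2 = 9·10/2 = 45
Σ LCP = 0 + 1 + 0 + 1 + 1 + 2 + 0 + 1 + 0 = 6
distinct = 45 − 6 = 39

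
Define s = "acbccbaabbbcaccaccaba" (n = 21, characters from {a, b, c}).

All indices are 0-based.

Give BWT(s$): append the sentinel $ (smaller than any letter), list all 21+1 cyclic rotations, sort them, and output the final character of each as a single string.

rank  rotation                last
    0  $acbccbaabbbcaccaccaba  a
    1  a$acbccbaabbbcaccaccab  b
    2  aabbbcaccaccaba$acbccb  b
    3  aba$acbccbaabbbcaccacc  c
    4  abbbcaccaccaba$acbccba  a
    5  acbccbaabbbcaccaccaba$  $
    6  accaba$acbccbaabbbcacc  c
    7  accaccaba$acbccbaabbbc  c
    8  ba$acbccbaabbbcaccacca  a
    9  baabbbcaccaccaba$acbcc  c
   10  bbbcaccaccaba$acbccbaa  a
   11  bbcaccaccaba$acbccbaab  b
   12  bcaccaccaba$acbccbaabb  b
   13  bccbaabbbcaccaccaba$ac  c
   14  caba$acbccbaabbbcaccac  c
   15  caccaba$acbccbaabbbcac  c
   16  caccaccaba$acbccbaabbb  b
   17  cbaabbbcaccaccaba$acbc  c
   18  cbccbaabbbcaccaccaba$a  a
   19  ccaba$acbccbaabbbcacca  a
   20  ccaccaba$acbccbaabbbca  a
   21  ccbaabbbcaccaccaba$acb  b

abbca$ccacabbcccbcaaab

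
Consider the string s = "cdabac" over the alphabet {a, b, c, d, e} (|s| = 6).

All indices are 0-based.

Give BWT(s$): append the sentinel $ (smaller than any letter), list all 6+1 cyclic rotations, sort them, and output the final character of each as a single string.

cdbaa$c

rank  rotation last
    0  $cdabac  c
    1  abac$cd  d
    2  ac$cdab  b
    3  bac$cda  a
    4  c$cdaba  a
    5  cdabac$  $
    6  dabac$c  c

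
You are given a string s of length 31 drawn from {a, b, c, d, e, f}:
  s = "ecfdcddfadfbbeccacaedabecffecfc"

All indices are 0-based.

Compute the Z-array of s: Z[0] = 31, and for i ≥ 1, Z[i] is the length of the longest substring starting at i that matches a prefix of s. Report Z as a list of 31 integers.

Z[0]=31
i=1: fresh scan; Z[1]=0
i=2: fresh scan; Z[2]=0
i=3: fresh scan; Z[3]=0
i=4: fresh scan; Z[4]=0
i=5: fresh scan; Z[5]=0
i=6: fresh scan; Z[6]=0
i=7: fresh scan; Z[7]=0
i=8: fresh scan; Z[8]=0
i=9: fresh scan; Z[9]=0
i=10: fresh scan; Z[10]=0
i=11: fresh scan; Z[11]=0
i=12: fresh scan; Z[12]=0
i=13: fresh scan; Z[13]=2 scan→box=[13,15)
i=14: min(r-i=1, Z[1]=0)=0; Z[14]=0
i=15: fresh scan; Z[15]=0
i=16: fresh scan; Z[16]=0
i=17: fresh scan; Z[17]=0
i=18: fresh scan; Z[18]=0
i=19: fresh scan; Z[19]=1 scan→box=[19,20)
i=20: fresh scan; Z[20]=0
i=21: fresh scan; Z[21]=0
i=22: fresh scan; Z[22]=0
i=23: fresh scan; Z[23]=3 scan→box=[23,26)
i=24: min(r-i=2, Z[1]=0)=0; Z[24]=0
i=25: min(r-i=1, Z[2]=0)=0; Z[25]=0
i=26: fresh scan; Z[26]=0
i=27: fresh scan; Z[27]=3 scan→box=[27,30)
i=28: min(r-i=2, Z[1]=0)=0; Z[28]=0
i=29: min(r-i=1, Z[2]=0)=0; Z[29]=0
i=30: fresh scan; Z[30]=0

[31, 0, 0, 0, 0, 0, 0, 0, 0, 0, 0, 0, 0, 2, 0, 0, 0, 0, 0, 1, 0, 0, 0, 3, 0, 0, 0, 3, 0, 0, 0]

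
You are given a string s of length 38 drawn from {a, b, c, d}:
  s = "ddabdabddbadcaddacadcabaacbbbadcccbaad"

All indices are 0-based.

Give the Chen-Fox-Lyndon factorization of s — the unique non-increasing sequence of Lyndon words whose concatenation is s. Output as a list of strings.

emit factor 1: 'd' (i=0, period=1)
emit factor 2: 'd' (i=1, period=1)
emit factor 3: 'abdabddbadcaddacadc' (i=2, period=19)
emit factor 4: 'ab' (i=21, period=2)
emit factor 5: 'aacbbbadcccbaad' (i=23, period=15)

["d", "d", "abdabddbadcaddacadc", "ab", "aacbbbadcccbaad"]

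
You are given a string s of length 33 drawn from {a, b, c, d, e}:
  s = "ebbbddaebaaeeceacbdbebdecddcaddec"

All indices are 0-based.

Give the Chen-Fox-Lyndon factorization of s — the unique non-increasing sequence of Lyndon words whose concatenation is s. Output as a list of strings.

emit factor 1: 'e' (i=0, period=1)
emit factor 2: 'bbbdd' (i=1, period=5)
emit factor 3: 'aeb' (i=6, period=3)
emit factor 4: 'aaeeceacbdbebdecddcaddec' (i=9, period=24)

["e", "bbbdd", "aeb", "aaeeceacbdbebdecddcaddec"]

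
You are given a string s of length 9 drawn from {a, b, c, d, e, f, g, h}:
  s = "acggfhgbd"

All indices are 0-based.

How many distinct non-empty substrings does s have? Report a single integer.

rank→(start, suffix):
  0 → (0, 'acggfhgbd')
  1 → (7, 'bd')
  2 → (1, 'cggfhgbd')
  3 → (8, 'd')
  4 → (4, 'fhgbd')
  5 → (6, 'gbd')
  6 → (3, 'gfhgbd')
  7 → (2, 'ggfhgbd')
  8 → (5, 'hgbd')

SA = [0, 7, 1, 8, 4, 6, 3, 2, 5]
[i] adj suffixes → lcp
  [1] 0/7 → 0 ('')
  [2] 7/1 → 0 ('')
  [3] 1/8 → 0 ('')
  [4] 8/4 → 0 ('')
  [5] 4/6 → 0 ('')
  [6] 6/3 → 1 ('g')
  [7] 3/2 → 1 ('g')
  [8] 2/5 → 0 ('')

n(n+1)/2 = 9·10/2 = 45
Σ LCP = 0 + 0 + 0 + 0 + 0 + 0 + 1 + 1 + 0 = 2
distinct = 45 − 2 = 43

43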